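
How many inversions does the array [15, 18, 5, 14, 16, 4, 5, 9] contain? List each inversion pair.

Finding inversions in [15, 18, 5, 14, 16, 4, 5, 9]:

(0, 2): arr[0]=15 > arr[2]=5
(0, 3): arr[0]=15 > arr[3]=14
(0, 5): arr[0]=15 > arr[5]=4
(0, 6): arr[0]=15 > arr[6]=5
(0, 7): arr[0]=15 > arr[7]=9
(1, 2): arr[1]=18 > arr[2]=5
(1, 3): arr[1]=18 > arr[3]=14
(1, 4): arr[1]=18 > arr[4]=16
(1, 5): arr[1]=18 > arr[5]=4
(1, 6): arr[1]=18 > arr[6]=5
(1, 7): arr[1]=18 > arr[7]=9
(2, 5): arr[2]=5 > arr[5]=4
(3, 5): arr[3]=14 > arr[5]=4
(3, 6): arr[3]=14 > arr[6]=5
(3, 7): arr[3]=14 > arr[7]=9
(4, 5): arr[4]=16 > arr[5]=4
(4, 6): arr[4]=16 > arr[6]=5
(4, 7): arr[4]=16 > arr[7]=9

Total inversions: 18

The array has 18 inversion(s): (0,2), (0,3), (0,5), (0,6), (0,7), (1,2), (1,3), (1,4), (1,5), (1,6), (1,7), (2,5), (3,5), (3,6), (3,7), (4,5), (4,6), (4,7). Each pair (i,j) satisfies i < j and arr[i] > arr[j].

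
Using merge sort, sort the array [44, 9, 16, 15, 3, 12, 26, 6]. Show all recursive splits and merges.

Merge sort trace:

Split: [44, 9, 16, 15, 3, 12, 26, 6] -> [44, 9, 16, 15] and [3, 12, 26, 6]
  Split: [44, 9, 16, 15] -> [44, 9] and [16, 15]
    Split: [44, 9] -> [44] and [9]
    Merge: [44] + [9] -> [9, 44]
    Split: [16, 15] -> [16] and [15]
    Merge: [16] + [15] -> [15, 16]
  Merge: [9, 44] + [15, 16] -> [9, 15, 16, 44]
  Split: [3, 12, 26, 6] -> [3, 12] and [26, 6]
    Split: [3, 12] -> [3] and [12]
    Merge: [3] + [12] -> [3, 12]
    Split: [26, 6] -> [26] and [6]
    Merge: [26] + [6] -> [6, 26]
  Merge: [3, 12] + [6, 26] -> [3, 6, 12, 26]
Merge: [9, 15, 16, 44] + [3, 6, 12, 26] -> [3, 6, 9, 12, 15, 16, 26, 44]

Final sorted array: [3, 6, 9, 12, 15, 16, 26, 44]

The merge sort proceeds by recursively splitting the array and merging sorted halves.
After all merges, the sorted array is [3, 6, 9, 12, 15, 16, 26, 44].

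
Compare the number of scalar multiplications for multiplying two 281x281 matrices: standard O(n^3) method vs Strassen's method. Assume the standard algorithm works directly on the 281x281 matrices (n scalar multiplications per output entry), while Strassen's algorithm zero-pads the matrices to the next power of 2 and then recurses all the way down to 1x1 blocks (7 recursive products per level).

Matrix multiplication for 281x281 matrices:

Strassen's algorithm requires power-of-2 dimensions. Pad 281x281 to 512x512 (next power of 2).

Standard algorithm: 281^3 = 22188041 multiplications
Strassen's algorithm: 7^(log2(512)) = 7^9 = 40353607 multiplications
Difference: 22188041 - 40353607 = -18165566 (Strassen uses MORE here due to padding overhead — for small or just-over-power-of-2 n, padding can outweigh the per-level savings)

Standard: 22188041 multiplications (281^3). Strassen: 40353607 multiplications (7^9, after padding to 512x512). Strassen reduces 8 recursive multiplications to 7 at each level.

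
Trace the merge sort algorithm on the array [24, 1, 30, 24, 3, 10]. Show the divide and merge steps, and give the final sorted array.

Merge sort trace:

Split: [24, 1, 30, 24, 3, 10] -> [24, 1, 30] and [24, 3, 10]
  Split: [24, 1, 30] -> [24] and [1, 30]
    Split: [1, 30] -> [1] and [30]
    Merge: [1] + [30] -> [1, 30]
  Merge: [24] + [1, 30] -> [1, 24, 30]
  Split: [24, 3, 10] -> [24] and [3, 10]
    Split: [3, 10] -> [3] and [10]
    Merge: [3] + [10] -> [3, 10]
  Merge: [24] + [3, 10] -> [3, 10, 24]
Merge: [1, 24, 30] + [3, 10, 24] -> [1, 3, 10, 24, 24, 30]

Final sorted array: [1, 3, 10, 24, 24, 30]

The merge sort proceeds by recursively splitting the array and merging sorted halves.
After all merges, the sorted array is [1, 3, 10, 24, 24, 30].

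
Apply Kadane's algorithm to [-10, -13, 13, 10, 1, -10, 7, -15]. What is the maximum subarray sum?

Using Kadane's algorithm on [-10, -13, 13, 10, 1, -10, 7, -15]:

Scanning through the array:
Position 1 (value -13): max_ending_here = -13, max_so_far = -10
Position 2 (value 13): max_ending_here = 13, max_so_far = 13
Position 3 (value 10): max_ending_here = 23, max_so_far = 23
Position 4 (value 1): max_ending_here = 24, max_so_far = 24
Position 5 (value -10): max_ending_here = 14, max_so_far = 24
Position 6 (value 7): max_ending_here = 21, max_so_far = 24
Position 7 (value -15): max_ending_here = 6, max_so_far = 24

Maximum subarray: [13, 10, 1]
Maximum sum: 24

The maximum subarray is [13, 10, 1] with sum 24. This subarray runs from index 2 to index 4.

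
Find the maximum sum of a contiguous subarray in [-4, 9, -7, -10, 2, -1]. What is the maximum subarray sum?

Using Kadane's algorithm on [-4, 9, -7, -10, 2, -1]:

Scanning through the array:
Position 1 (value 9): max_ending_here = 9, max_so_far = 9
Position 2 (value -7): max_ending_here = 2, max_so_far = 9
Position 3 (value -10): max_ending_here = -8, max_so_far = 9
Position 4 (value 2): max_ending_here = 2, max_so_far = 9
Position 5 (value -1): max_ending_here = 1, max_so_far = 9

Maximum subarray: [9]
Maximum sum: 9

The maximum subarray is [9] with sum 9. This subarray runs from index 1 to index 1.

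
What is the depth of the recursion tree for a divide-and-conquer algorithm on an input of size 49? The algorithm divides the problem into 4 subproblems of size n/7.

For divide and conquer with division factor 7:

Problem sizes at each level:
Level 0: 49
Level 1: 7
Level 2: 1

The root is level 0 and the size-1 base case is level 2 (the tree spans levels 0 through 2, i.e. 3 levels counting the root), so the depth is the number of divisions: log_7(49) = 2

The recursion tree depth is log_7(49) = 2. At each level, the problem size is divided by 7, so it takes 2 divisions to reduce to a base case of size 1. The algorithm makes 4 recursive calls at each level.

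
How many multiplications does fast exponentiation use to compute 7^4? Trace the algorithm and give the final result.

Computing 7^4 by squaring (build up from 7^1; each line after the first costs one multiplication):

7^1 = 7
7^2 = (7^1)^2 = 7^2 = 49
7^4 = (7^2)^2 = 49^2 = 2401

Result: 2401
Multiplications needed: 2 (2 lines after 7^1)

7^4 = 2401. Using exponentiation by squaring, this requires 2 multiplications. The key idea: if the exponent is even, square the half-power; if odd, multiply by the base once.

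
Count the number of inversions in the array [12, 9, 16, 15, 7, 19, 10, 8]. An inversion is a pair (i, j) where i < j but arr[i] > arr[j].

Finding inversions in [12, 9, 16, 15, 7, 19, 10, 8]:

(0, 1): arr[0]=12 > arr[1]=9
(0, 4): arr[0]=12 > arr[4]=7
(0, 6): arr[0]=12 > arr[6]=10
(0, 7): arr[0]=12 > arr[7]=8
(1, 4): arr[1]=9 > arr[4]=7
(1, 7): arr[1]=9 > arr[7]=8
(2, 3): arr[2]=16 > arr[3]=15
(2, 4): arr[2]=16 > arr[4]=7
(2, 6): arr[2]=16 > arr[6]=10
(2, 7): arr[2]=16 > arr[7]=8
(3, 4): arr[3]=15 > arr[4]=7
(3, 6): arr[3]=15 > arr[6]=10
(3, 7): arr[3]=15 > arr[7]=8
(5, 6): arr[5]=19 > arr[6]=10
(5, 7): arr[5]=19 > arr[7]=8
(6, 7): arr[6]=10 > arr[7]=8

Total inversions: 16

The array has 16 inversion(s): (0,1), (0,4), (0,6), (0,7), (1,4), (1,7), (2,3), (2,4), (2,6), (2,7), (3,4), (3,6), (3,7), (5,6), (5,7), (6,7). Each pair (i,j) satisfies i < j and arr[i] > arr[j].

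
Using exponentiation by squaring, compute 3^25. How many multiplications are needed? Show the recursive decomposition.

Computing 3^25 by squaring (build up from 3^1; each line after the first costs one multiplication):

3^1 = 3
3^2 = (3^1)^2 = 3^2 = 9
3^3 = 3 * 3^2 = 3 * 9 = 27
3^6 = (3^3)^2 = 27^2 = 729
3^12 = (3^6)^2 = 729^2 = 531441
3^24 = (3^12)^2 = 531441^2 = 282429536481
3^25 = 3 * 3^24 = 3 * 282429536481 = 847288609443

Result: 847288609443
Multiplications needed: 6 (6 lines after 3^1)

3^25 = 847288609443. Using exponentiation by squaring, this requires 6 multiplications. The key idea: if the exponent is even, square the half-power; if odd, multiply by the base once.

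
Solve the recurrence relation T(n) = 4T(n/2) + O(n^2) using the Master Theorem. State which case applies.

Master Theorem for T(n) = 4T(n/2) + O(n^2):

a = 4, b = 2, c = 2
log_b(a) = log_2(4) = 2.0000

Case 2: c = 2 = log_2(4) = 2.0000
T(n) = O(n^2 log n) = O(n^2 log n)

For T(n) = 4T(n/2) + O(n^2): log_2(4) = 2.0000. This is Case 2 of the Master Theorem (c = log_b(a), equal work at all levels), giving O(n^2 log n).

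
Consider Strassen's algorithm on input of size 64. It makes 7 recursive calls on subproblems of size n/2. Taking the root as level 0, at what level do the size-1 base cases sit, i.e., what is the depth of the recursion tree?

For divide and conquer with division factor 2:

Problem sizes at each level:
Level 0: 64
Level 1: 32
Level 2: 16
Level 3: 8
Level 4: 4
Level 5: 2
Level 6: 1

The root is level 0 and the size-1 base case is level 6 (the tree spans levels 0 through 6, i.e. 7 levels counting the root), so the depth is the number of divisions: log_2(64) = 6

The recursion tree depth is log_2(64) = 6. At each level, the problem size is divided by 2, so it takes 6 divisions to reduce to a base case of size 1. The algorithm makes 7 recursive calls at each level.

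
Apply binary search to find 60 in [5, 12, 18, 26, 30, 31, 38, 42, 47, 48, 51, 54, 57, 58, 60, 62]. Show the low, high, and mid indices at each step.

Binary search for 60 in [5, 12, 18, 26, 30, 31, 38, 42, 47, 48, 51, 54, 57, 58, 60, 62]:

lo=0, hi=15, mid=7, arr[mid]=42 -> 42 < 60, search right half
lo=8, hi=15, mid=11, arr[mid]=54 -> 54 < 60, search right half
lo=12, hi=15, mid=13, arr[mid]=58 -> 58 < 60, search right half
lo=14, hi=15, mid=14, arr[mid]=60 -> Found target at index 14!

Binary search finds 60 at index 14 after 4 comparisons. The search repeatedly halves the search space by comparing with the middle element.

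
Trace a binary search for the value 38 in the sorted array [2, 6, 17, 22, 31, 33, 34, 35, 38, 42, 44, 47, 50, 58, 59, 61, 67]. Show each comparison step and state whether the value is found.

Binary search for 38 in [2, 6, 17, 22, 31, 33, 34, 35, 38, 42, 44, 47, 50, 58, 59, 61, 67]:

lo=0, hi=16, mid=8, arr[mid]=38 -> Found target at index 8!

Binary search finds 38 at index 8 after 1 comparisons. The search repeatedly halves the search space by comparing with the middle element.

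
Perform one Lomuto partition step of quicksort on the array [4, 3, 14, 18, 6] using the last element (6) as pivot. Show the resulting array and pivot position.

Lomuto partition with pivot = 6:

Initial array: [4, 3, 14, 18, 6]

arr[0]=4 <= 6: swap with position 0, array becomes [4, 3, 14, 18, 6]
arr[1]=3 <= 6: swap with position 1, array becomes [4, 3, 14, 18, 6]
arr[2]=14 > 6: no swap
arr[3]=18 > 6: no swap

Place pivot at position 2: [4, 3, 6, 18, 14]
Pivot position: 2

After partitioning with pivot 6, the array becomes [4, 3, 6, 18, 14]. The pivot is placed at index 2. All elements to the left of the pivot are <= 6, and all elements to the right are > 6.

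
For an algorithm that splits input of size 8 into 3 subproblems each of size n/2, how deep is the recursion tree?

For divide and conquer with division factor 2:

Problem sizes at each level:
Level 0: 8
Level 1: 4
Level 2: 2
Level 3: 1

The root is level 0 and the size-1 base case is level 3 (the tree spans levels 0 through 3, i.e. 4 levels counting the root), so the depth is the number of divisions: log_2(8) = 3

The recursion tree depth is log_2(8) = 3. At each level, the problem size is divided by 2, so it takes 3 divisions to reduce to a base case of size 1. The algorithm makes 3 recursive calls at each level.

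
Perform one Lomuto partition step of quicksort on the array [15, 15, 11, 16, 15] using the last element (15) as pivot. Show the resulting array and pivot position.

Lomuto partition with pivot = 15:

Initial array: [15, 15, 11, 16, 15]

arr[0]=15 <= 15: swap with position 0, array becomes [15, 15, 11, 16, 15]
arr[1]=15 <= 15: swap with position 1, array becomes [15, 15, 11, 16, 15]
arr[2]=11 <= 15: swap with position 2, array becomes [15, 15, 11, 16, 15]
arr[3]=16 > 15: no swap

Place pivot at position 3: [15, 15, 11, 15, 16]
Pivot position: 3

After partitioning with pivot 15, the array becomes [15, 15, 11, 15, 16]. The pivot is placed at index 3. All elements to the left of the pivot are <= 15, and all elements to the right are > 15.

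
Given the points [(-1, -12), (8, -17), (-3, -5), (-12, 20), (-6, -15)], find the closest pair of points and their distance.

Computing all pairwise distances among 5 points:

d((-1, -12), (8, -17)) = 10.2956
d((-1, -12), (-3, -5)) = 7.2801
d((-1, -12), (-12, 20)) = 33.8378
d((-1, -12), (-6, -15)) = 5.831 <-- minimum
d((8, -17), (-3, -5)) = 16.2788
d((8, -17), (-12, 20)) = 42.0595
d((8, -17), (-6, -15)) = 14.1421
d((-3, -5), (-12, 20)) = 26.5707
d((-3, -5), (-6, -15)) = 10.4403
d((-12, 20), (-6, -15)) = 35.5106

Closest pair: (-1, -12) and (-6, -15) with distance 5.831

The closest pair is (-1, -12) and (-6, -15) with Euclidean distance 5.831. For 5 points, brute-force pairwise comparison is shown above. For large n, the divide-and-conquer algorithm (sort by x, recurse on halves, check the dividing strip) achieves O(n log n).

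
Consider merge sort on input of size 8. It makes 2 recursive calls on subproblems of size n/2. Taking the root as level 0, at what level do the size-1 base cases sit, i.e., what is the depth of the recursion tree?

For divide and conquer with division factor 2:

Problem sizes at each level:
Level 0: 8
Level 1: 4
Level 2: 2
Level 3: 1

The root is level 0 and the size-1 base case is level 3 (the tree spans levels 0 through 3, i.e. 4 levels counting the root), so the depth is the number of divisions: log_2(8) = 3

The recursion tree depth is log_2(8) = 3. At each level, the problem size is divided by 2, so it takes 3 divisions to reduce to a base case of size 1. The algorithm makes 2 recursive calls at each level.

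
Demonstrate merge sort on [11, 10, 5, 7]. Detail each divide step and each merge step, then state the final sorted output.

Merge sort trace:

Split: [11, 10, 5, 7] -> [11, 10] and [5, 7]
  Split: [11, 10] -> [11] and [10]
  Merge: [11] + [10] -> [10, 11]
  Split: [5, 7] -> [5] and [7]
  Merge: [5] + [7] -> [5, 7]
Merge: [10, 11] + [5, 7] -> [5, 7, 10, 11]

Final sorted array: [5, 7, 10, 11]

The merge sort proceeds by recursively splitting the array and merging sorted halves.
After all merges, the sorted array is [5, 7, 10, 11].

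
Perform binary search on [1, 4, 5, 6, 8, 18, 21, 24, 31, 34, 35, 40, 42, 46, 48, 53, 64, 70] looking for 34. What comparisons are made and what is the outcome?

Binary search for 34 in [1, 4, 5, 6, 8, 18, 21, 24, 31, 34, 35, 40, 42, 46, 48, 53, 64, 70]:

lo=0, hi=17, mid=8, arr[mid]=31 -> 31 < 34, search right half
lo=9, hi=17, mid=13, arr[mid]=46 -> 46 > 34, search left half
lo=9, hi=12, mid=10, arr[mid]=35 -> 35 > 34, search left half
lo=9, hi=9, mid=9, arr[mid]=34 -> Found target at index 9!

Binary search finds 34 at index 9 after 4 comparisons. The search repeatedly halves the search space by comparing with the middle element.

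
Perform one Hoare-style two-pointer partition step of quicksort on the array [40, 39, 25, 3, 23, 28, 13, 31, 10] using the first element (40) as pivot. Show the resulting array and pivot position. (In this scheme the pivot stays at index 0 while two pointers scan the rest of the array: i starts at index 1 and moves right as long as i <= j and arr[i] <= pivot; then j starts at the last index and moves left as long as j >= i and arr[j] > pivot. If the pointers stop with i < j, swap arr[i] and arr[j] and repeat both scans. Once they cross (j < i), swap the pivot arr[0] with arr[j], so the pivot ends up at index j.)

Hoare-style two-pointer partition with pivot = 40:

Initial array: [40, 39, 25, 3, 23, 28, 13, 31, 10]

Pointers start at i = 1, j = 8.
i ends at 9, j ends at 8: the pointers have crossed (j < i), so scanning stops.

Swap pivot arr[0] with arr[8] to place pivot at position 8: [10, 39, 25, 3, 23, 28, 13, 31, 40]
Pivot position: 8

After partitioning with pivot 40, the array becomes [10, 39, 25, 3, 23, 28, 13, 31, 40]. The pivot is placed at index 8. All elements to the left of the pivot are <= 40, and all elements to the right are > 40.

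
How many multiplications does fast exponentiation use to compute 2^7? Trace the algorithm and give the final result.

Computing 2^7 by squaring (build up from 2^1; each line after the first costs one multiplication):

2^1 = 2
2^2 = (2^1)^2 = 2^2 = 4
2^3 = 2 * 2^2 = 2 * 4 = 8
2^6 = (2^3)^2 = 8^2 = 64
2^7 = 2 * 2^6 = 2 * 64 = 128

Result: 128
Multiplications needed: 4 (4 lines after 2^1)

2^7 = 128. Using exponentiation by squaring, this requires 4 multiplications. The key idea: if the exponent is even, square the half-power; if odd, multiply by the base once.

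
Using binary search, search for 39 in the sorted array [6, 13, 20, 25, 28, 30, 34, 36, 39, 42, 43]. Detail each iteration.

Binary search for 39 in [6, 13, 20, 25, 28, 30, 34, 36, 39, 42, 43]:

lo=0, hi=10, mid=5, arr[mid]=30 -> 30 < 39, search right half
lo=6, hi=10, mid=8, arr[mid]=39 -> Found target at index 8!

Binary search finds 39 at index 8 after 2 comparisons. The search repeatedly halves the search space by comparing with the middle element.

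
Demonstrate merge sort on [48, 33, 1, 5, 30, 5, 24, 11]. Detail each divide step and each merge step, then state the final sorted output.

Merge sort trace:

Split: [48, 33, 1, 5, 30, 5, 24, 11] -> [48, 33, 1, 5] and [30, 5, 24, 11]
  Split: [48, 33, 1, 5] -> [48, 33] and [1, 5]
    Split: [48, 33] -> [48] and [33]
    Merge: [48] + [33] -> [33, 48]
    Split: [1, 5] -> [1] and [5]
    Merge: [1] + [5] -> [1, 5]
  Merge: [33, 48] + [1, 5] -> [1, 5, 33, 48]
  Split: [30, 5, 24, 11] -> [30, 5] and [24, 11]
    Split: [30, 5] -> [30] and [5]
    Merge: [30] + [5] -> [5, 30]
    Split: [24, 11] -> [24] and [11]
    Merge: [24] + [11] -> [11, 24]
  Merge: [5, 30] + [11, 24] -> [5, 11, 24, 30]
Merge: [1, 5, 33, 48] + [5, 11, 24, 30] -> [1, 5, 5, 11, 24, 30, 33, 48]

Final sorted array: [1, 5, 5, 11, 24, 30, 33, 48]

The merge sort proceeds by recursively splitting the array and merging sorted halves.
After all merges, the sorted array is [1, 5, 5, 11, 24, 30, 33, 48].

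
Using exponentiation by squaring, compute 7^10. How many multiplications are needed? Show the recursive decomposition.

Computing 7^10 by squaring (build up from 7^1; each line after the first costs one multiplication):

7^1 = 7
7^2 = (7^1)^2 = 7^2 = 49
7^4 = (7^2)^2 = 49^2 = 2401
7^5 = 7 * 7^4 = 7 * 2401 = 16807
7^10 = (7^5)^2 = 16807^2 = 282475249

Result: 282475249
Multiplications needed: 4 (4 lines after 7^1)

7^10 = 282475249. Using exponentiation by squaring, this requires 4 multiplications. The key idea: if the exponent is even, square the half-power; if odd, multiply by the base once.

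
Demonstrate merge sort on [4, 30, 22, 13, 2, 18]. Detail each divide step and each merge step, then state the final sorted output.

Merge sort trace:

Split: [4, 30, 22, 13, 2, 18] -> [4, 30, 22] and [13, 2, 18]
  Split: [4, 30, 22] -> [4] and [30, 22]
    Split: [30, 22] -> [30] and [22]
    Merge: [30] + [22] -> [22, 30]
  Merge: [4] + [22, 30] -> [4, 22, 30]
  Split: [13, 2, 18] -> [13] and [2, 18]
    Split: [2, 18] -> [2] and [18]
    Merge: [2] + [18] -> [2, 18]
  Merge: [13] + [2, 18] -> [2, 13, 18]
Merge: [4, 22, 30] + [2, 13, 18] -> [2, 4, 13, 18, 22, 30]

Final sorted array: [2, 4, 13, 18, 22, 30]

The merge sort proceeds by recursively splitting the array and merging sorted halves.
After all merges, the sorted array is [2, 4, 13, 18, 22, 30].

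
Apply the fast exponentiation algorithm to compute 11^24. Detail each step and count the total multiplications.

Computing 11^24 by squaring (build up from 11^1; each line after the first costs one multiplication):

11^1 = 11
11^2 = (11^1)^2 = 11^2 = 121
11^3 = 11 * 11^2 = 11 * 121 = 1331
11^6 = (11^3)^2 = 1331^2 = 1771561
11^12 = (11^6)^2 = 1771561^2 = 3138428376721
11^24 = (11^12)^2 = 3138428376721^2 = 9849732675807611094711841

Result: 9849732675807611094711841
Multiplications needed: 5 (5 lines after 11^1)

11^24 = 9849732675807611094711841. Using exponentiation by squaring, this requires 5 multiplications. The key idea: if the exponent is even, square the half-power; if odd, multiply by the base once.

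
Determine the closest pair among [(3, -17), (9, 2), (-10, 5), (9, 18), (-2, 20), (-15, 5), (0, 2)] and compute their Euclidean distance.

Computing all pairwise distances among 7 points:

d((3, -17), (9, 2)) = 19.9249
d((3, -17), (-10, 5)) = 25.5539
d((3, -17), (9, 18)) = 35.5106
d((3, -17), (-2, 20)) = 37.3363
d((3, -17), (-15, 5)) = 28.4253
d((3, -17), (0, 2)) = 19.2354
d((9, 2), (-10, 5)) = 19.2354
d((9, 2), (9, 18)) = 16.0
d((9, 2), (-2, 20)) = 21.095
d((9, 2), (-15, 5)) = 24.1868
d((9, 2), (0, 2)) = 9.0
d((-10, 5), (9, 18)) = 23.0217
d((-10, 5), (-2, 20)) = 17.0
d((-10, 5), (-15, 5)) = 5.0 <-- minimum
d((-10, 5), (0, 2)) = 10.4403
d((9, 18), (-2, 20)) = 11.1803
d((9, 18), (-15, 5)) = 27.2947
d((9, 18), (0, 2)) = 18.3576
d((-2, 20), (-15, 5)) = 19.8494
d((-2, 20), (0, 2)) = 18.1108
d((-15, 5), (0, 2)) = 15.2971

Closest pair: (-10, 5) and (-15, 5) with distance 5.0

The closest pair is (-10, 5) and (-15, 5) with Euclidean distance 5.0. For 7 points, brute-force pairwise comparison is shown above. For large n, the divide-and-conquer algorithm (sort by x, recurse on halves, check the dividing strip) achieves O(n log n).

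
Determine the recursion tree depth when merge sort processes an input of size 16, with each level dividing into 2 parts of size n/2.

For divide and conquer with division factor 2:

Problem sizes at each level:
Level 0: 16
Level 1: 8
Level 2: 4
Level 3: 2
Level 4: 1

The root is level 0 and the size-1 base case is level 4 (the tree spans levels 0 through 4, i.e. 5 levels counting the root), so the depth is the number of divisions: log_2(16) = 4

The recursion tree depth is log_2(16) = 4. At each level, the problem size is divided by 2, so it takes 4 divisions to reduce to a base case of size 1. The algorithm makes 2 recursive calls at each level.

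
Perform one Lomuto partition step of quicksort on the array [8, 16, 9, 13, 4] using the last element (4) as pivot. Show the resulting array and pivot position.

Lomuto partition with pivot = 4:

Initial array: [8, 16, 9, 13, 4]

arr[0]=8 > 4: no swap
arr[1]=16 > 4: no swap
arr[2]=9 > 4: no swap
arr[3]=13 > 4: no swap

Place pivot at position 0: [4, 16, 9, 13, 8]
Pivot position: 0

After partitioning with pivot 4, the array becomes [4, 16, 9, 13, 8]. The pivot is placed at index 0. All elements to the left of the pivot are <= 4, and all elements to the right are > 4.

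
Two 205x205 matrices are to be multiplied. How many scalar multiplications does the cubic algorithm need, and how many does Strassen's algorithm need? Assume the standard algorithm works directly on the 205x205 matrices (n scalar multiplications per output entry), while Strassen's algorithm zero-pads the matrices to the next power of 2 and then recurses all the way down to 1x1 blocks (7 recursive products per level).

Matrix multiplication for 205x205 matrices:

Strassen's algorithm requires power-of-2 dimensions. Pad 205x205 to 256x256 (next power of 2).

Standard algorithm: 205^3 = 8615125 multiplications
Strassen's algorithm: 7^(log2(256)) = 7^8 = 5764801 multiplications
Savings: 8615125 - 5764801 = 2850324 multiplications

Standard: 8615125 multiplications (205^3). Strassen: 5764801 multiplications (7^8, after padding to 256x256). Strassen reduces 8 recursive multiplications to 7 at each level.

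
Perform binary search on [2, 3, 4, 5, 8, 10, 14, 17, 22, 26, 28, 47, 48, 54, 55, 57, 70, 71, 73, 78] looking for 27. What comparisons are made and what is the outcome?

Binary search for 27 in [2, 3, 4, 5, 8, 10, 14, 17, 22, 26, 28, 47, 48, 54, 55, 57, 70, 71, 73, 78]:

lo=0, hi=19, mid=9, arr[mid]=26 -> 26 < 27, search right half
lo=10, hi=19, mid=14, arr[mid]=55 -> 55 > 27, search left half
lo=10, hi=13, mid=11, arr[mid]=47 -> 47 > 27, search left half
lo=10, hi=10, mid=10, arr[mid]=28 -> 28 > 27, search left half
lo=10 > hi=9, target 27 not found

Binary search determines that 27 is not in the array after 4 comparisons. The search space was exhausted without finding the target.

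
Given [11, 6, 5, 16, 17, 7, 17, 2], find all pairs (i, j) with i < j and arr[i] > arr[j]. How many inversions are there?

Finding inversions in [11, 6, 5, 16, 17, 7, 17, 2]:

(0, 1): arr[0]=11 > arr[1]=6
(0, 2): arr[0]=11 > arr[2]=5
(0, 5): arr[0]=11 > arr[5]=7
(0, 7): arr[0]=11 > arr[7]=2
(1, 2): arr[1]=6 > arr[2]=5
(1, 7): arr[1]=6 > arr[7]=2
(2, 7): arr[2]=5 > arr[7]=2
(3, 5): arr[3]=16 > arr[5]=7
(3, 7): arr[3]=16 > arr[7]=2
(4, 5): arr[4]=17 > arr[5]=7
(4, 7): arr[4]=17 > arr[7]=2
(5, 7): arr[5]=7 > arr[7]=2
(6, 7): arr[6]=17 > arr[7]=2

Total inversions: 13

The array has 13 inversion(s): (0,1), (0,2), (0,5), (0,7), (1,2), (1,7), (2,7), (3,5), (3,7), (4,5), (4,7), (5,7), (6,7). Each pair (i,j) satisfies i < j and arr[i] > arr[j].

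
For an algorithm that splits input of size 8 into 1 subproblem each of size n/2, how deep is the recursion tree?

For divide and conquer with division factor 2:

Problem sizes at each level:
Level 0: 8
Level 1: 4
Level 2: 2
Level 3: 1

The root is level 0 and the size-1 base case is level 3 (the tree spans levels 0 through 3, i.e. 4 levels counting the root), so the depth is the number of divisions: log_2(8) = 3

The recursion tree depth is log_2(8) = 3. At each level, the problem size is divided by 2, so it takes 3 divisions to reduce to a base case of size 1. The algorithm makes 1 recursive call at each level.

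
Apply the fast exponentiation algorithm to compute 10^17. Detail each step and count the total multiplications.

Computing 10^17 by squaring (build up from 10^1; each line after the first costs one multiplication):

10^1 = 10
10^2 = (10^1)^2 = 10^2 = 100
10^4 = (10^2)^2 = 100^2 = 10000
10^8 = (10^4)^2 = 10000^2 = 100000000
10^16 = (10^8)^2 = 100000000^2 = 10000000000000000
10^17 = 10 * 10^16 = 10 * 10000000000000000 = 100000000000000000

Result: 100000000000000000
Multiplications needed: 5 (5 lines after 10^1)

10^17 = 100000000000000000. Using exponentiation by squaring, this requires 5 multiplications. The key idea: if the exponent is even, square the half-power; if odd, multiply by the base once.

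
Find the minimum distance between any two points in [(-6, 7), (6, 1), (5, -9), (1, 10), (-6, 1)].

Computing all pairwise distances among 5 points:

d((-6, 7), (6, 1)) = 13.4164
d((-6, 7), (5, -9)) = 19.4165
d((-6, 7), (1, 10)) = 7.6158
d((-6, 7), (-6, 1)) = 6.0 <-- minimum
d((6, 1), (5, -9)) = 10.0499
d((6, 1), (1, 10)) = 10.2956
d((6, 1), (-6, 1)) = 12.0
d((5, -9), (1, 10)) = 19.4165
d((5, -9), (-6, 1)) = 14.8661
d((1, 10), (-6, 1)) = 11.4018

Closest pair: (-6, 7) and (-6, 1) with distance 6.0

The closest pair is (-6, 7) and (-6, 1) with Euclidean distance 6.0. For 5 points, brute-force pairwise comparison is shown above. For large n, the divide-and-conquer algorithm (sort by x, recurse on halves, check the dividing strip) achieves O(n log n).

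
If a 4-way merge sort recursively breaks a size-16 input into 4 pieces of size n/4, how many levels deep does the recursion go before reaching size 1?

For divide and conquer with division factor 4:

Problem sizes at each level:
Level 0: 16
Level 1: 4
Level 2: 1

The root is level 0 and the size-1 base case is level 2 (the tree spans levels 0 through 2, i.e. 3 levels counting the root), so the depth is the number of divisions: log_4(16) = 2

The recursion tree depth is log_4(16) = 2. At each level, the problem size is divided by 4, so it takes 2 divisions to reduce to a base case of size 1. The algorithm makes 4 recursive calls at each level.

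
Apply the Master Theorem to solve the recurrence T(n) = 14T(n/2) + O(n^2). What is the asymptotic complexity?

Master Theorem for T(n) = 14T(n/2) + O(n^2):

a = 14, b = 2, c = 2
log_b(a) = log_2(14) = 3.8074

Case 1: c = 2 < log_2(14) = 3.8074
T(n) = O(n^(log_2 14))

For T(n) = 14T(n/2) + O(n^2): log_2(14) = 3.8074. This is Case 1 of the Master Theorem (c < log_b(a), work dominated by leaves), giving O(n^(log_2 14)).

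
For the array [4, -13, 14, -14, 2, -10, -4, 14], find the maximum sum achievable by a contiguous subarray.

Using Kadane's algorithm on [4, -13, 14, -14, 2, -10, -4, 14]:

Scanning through the array:
Position 1 (value -13): max_ending_here = -9, max_so_far = 4
Position 2 (value 14): max_ending_here = 14, max_so_far = 14
Position 3 (value -14): max_ending_here = 0, max_so_far = 14
Position 4 (value 2): max_ending_here = 2, max_so_far = 14
Position 5 (value -10): max_ending_here = -8, max_so_far = 14
Position 6 (value -4): max_ending_here = -4, max_so_far = 14
Position 7 (value 14): max_ending_here = 14, max_so_far = 14

Maximum subarray: [14]
Maximum sum: 14

The maximum subarray is [14] with sum 14. This subarray runs from index 2 to index 2.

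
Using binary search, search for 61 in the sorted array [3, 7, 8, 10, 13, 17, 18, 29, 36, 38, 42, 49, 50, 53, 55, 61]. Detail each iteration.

Binary search for 61 in [3, 7, 8, 10, 13, 17, 18, 29, 36, 38, 42, 49, 50, 53, 55, 61]:

lo=0, hi=15, mid=7, arr[mid]=29 -> 29 < 61, search right half
lo=8, hi=15, mid=11, arr[mid]=49 -> 49 < 61, search right half
lo=12, hi=15, mid=13, arr[mid]=53 -> 53 < 61, search right half
lo=14, hi=15, mid=14, arr[mid]=55 -> 55 < 61, search right half
lo=15, hi=15, mid=15, arr[mid]=61 -> Found target at index 15!

Binary search finds 61 at index 15 after 5 comparisons. The search repeatedly halves the search space by comparing with the middle element.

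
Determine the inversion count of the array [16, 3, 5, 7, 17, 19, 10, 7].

Finding inversions in [16, 3, 5, 7, 17, 19, 10, 7]:

(0, 1): arr[0]=16 > arr[1]=3
(0, 2): arr[0]=16 > arr[2]=5
(0, 3): arr[0]=16 > arr[3]=7
(0, 6): arr[0]=16 > arr[6]=10
(0, 7): arr[0]=16 > arr[7]=7
(4, 6): arr[4]=17 > arr[6]=10
(4, 7): arr[4]=17 > arr[7]=7
(5, 6): arr[5]=19 > arr[6]=10
(5, 7): arr[5]=19 > arr[7]=7
(6, 7): arr[6]=10 > arr[7]=7

Total inversions: 10

The array has 10 inversion(s): (0,1), (0,2), (0,3), (0,6), (0,7), (4,6), (4,7), (5,6), (5,7), (6,7). Each pair (i,j) satisfies i < j and arr[i] > arr[j].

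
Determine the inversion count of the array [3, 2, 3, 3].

Finding inversions in [3, 2, 3, 3]:

(0, 1): arr[0]=3 > arr[1]=2

Total inversions: 1

The array has 1 inversion(s): (0,1). Each pair (i,j) satisfies i < j and arr[i] > arr[j].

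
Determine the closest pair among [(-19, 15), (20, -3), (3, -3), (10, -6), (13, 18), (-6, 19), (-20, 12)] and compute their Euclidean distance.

Computing all pairwise distances among 7 points:

d((-19, 15), (20, -3)) = 42.9535
d((-19, 15), (3, -3)) = 28.4253
d((-19, 15), (10, -6)) = 35.805
d((-19, 15), (13, 18)) = 32.1403
d((-19, 15), (-6, 19)) = 13.6015
d((-19, 15), (-20, 12)) = 3.1623 <-- minimum
d((20, -3), (3, -3)) = 17.0
d((20, -3), (10, -6)) = 10.4403
d((20, -3), (13, 18)) = 22.1359
d((20, -3), (-6, 19)) = 34.0588
d((20, -3), (-20, 12)) = 42.72
d((3, -3), (10, -6)) = 7.6158
d((3, -3), (13, 18)) = 23.2594
d((3, -3), (-6, 19)) = 23.7697
d((3, -3), (-20, 12)) = 27.4591
d((10, -6), (13, 18)) = 24.1868
d((10, -6), (-6, 19)) = 29.6816
d((10, -6), (-20, 12)) = 34.9857
d((13, 18), (-6, 19)) = 19.0263
d((13, 18), (-20, 12)) = 33.541
d((-6, 19), (-20, 12)) = 15.6525

Closest pair: (-19, 15) and (-20, 12) with distance 3.1623

The closest pair is (-19, 15) and (-20, 12) with Euclidean distance 3.1623. For 7 points, brute-force pairwise comparison is shown above. For large n, the divide-and-conquer algorithm (sort by x, recurse on halves, check the dividing strip) achieves O(n log n).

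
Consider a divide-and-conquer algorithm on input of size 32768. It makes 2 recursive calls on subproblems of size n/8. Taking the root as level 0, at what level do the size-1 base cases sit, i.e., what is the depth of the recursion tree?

For divide and conquer with division factor 8:

Problem sizes at each level:
Level 0: 32768
Level 1: 4096
Level 2: 512
Level 3: 64
Level 4: 8
Level 5: 1

The root is level 0 and the size-1 base case is level 5 (the tree spans levels 0 through 5, i.e. 6 levels counting the root), so the depth is the number of divisions: log_8(32768) = 5

The recursion tree depth is log_8(32768) = 5. At each level, the problem size is divided by 8, so it takes 5 divisions to reduce to a base case of size 1. The algorithm makes 2 recursive calls at each level.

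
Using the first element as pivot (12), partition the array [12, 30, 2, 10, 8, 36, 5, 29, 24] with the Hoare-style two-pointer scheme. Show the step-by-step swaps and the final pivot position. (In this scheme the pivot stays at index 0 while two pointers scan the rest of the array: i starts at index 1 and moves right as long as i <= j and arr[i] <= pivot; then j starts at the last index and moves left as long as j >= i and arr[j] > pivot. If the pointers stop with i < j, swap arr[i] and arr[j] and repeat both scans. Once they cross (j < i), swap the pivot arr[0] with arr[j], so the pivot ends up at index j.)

Hoare-style two-pointer partition with pivot = 12:

Initial array: [12, 30, 2, 10, 8, 36, 5, 29, 24]

Pointers start at i = 1, j = 8.
i stops at index 1 (arr[1]=30 > 12), j stops at index 6 (arr[6]=5 <= 12): swap arr[1] and arr[6], array becomes [12, 5, 2, 10, 8, 36, 30, 29, 24]
i ends at 5, j ends at 4: the pointers have crossed (j < i), so scanning stops.

Swap pivot arr[0] with arr[4] to place pivot at position 4: [8, 5, 2, 10, 12, 36, 30, 29, 24]
Pivot position: 4

After partitioning with pivot 12, the array becomes [8, 5, 2, 10, 12, 36, 30, 29, 24]. The pivot is placed at index 4. All elements to the left of the pivot are <= 12, and all elements to the right are > 12.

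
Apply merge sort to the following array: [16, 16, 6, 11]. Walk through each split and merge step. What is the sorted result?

Merge sort trace:

Split: [16, 16, 6, 11] -> [16, 16] and [6, 11]
  Split: [16, 16] -> [16] and [16]
  Merge: [16] + [16] -> [16, 16]
  Split: [6, 11] -> [6] and [11]
  Merge: [6] + [11] -> [6, 11]
Merge: [16, 16] + [6, 11] -> [6, 11, 16, 16]

Final sorted array: [6, 11, 16, 16]

The merge sort proceeds by recursively splitting the array and merging sorted halves.
After all merges, the sorted array is [6, 11, 16, 16].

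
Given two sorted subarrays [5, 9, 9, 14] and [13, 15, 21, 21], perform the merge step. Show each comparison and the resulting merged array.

Merging process:

Compare 5 vs 13: take 5 from left. Merged: [5]
Compare 9 vs 13: take 9 from left. Merged: [5, 9]
Compare 9 vs 13: take 9 from left. Merged: [5, 9, 9]
Compare 14 vs 13: take 13 from right. Merged: [5, 9, 9, 13]
Compare 14 vs 15: take 14 from left. Merged: [5, 9, 9, 13, 14]
Append remaining from right: [15, 21, 21]. Merged: [5, 9, 9, 13, 14, 15, 21, 21]

Final merged array: [5, 9, 9, 13, 14, 15, 21, 21]
Total comparisons: 5

The merged array is [5, 9, 9, 13, 14, 15, 21, 21], requiring 5 comparisons. The merge step runs in O(n) time where n is the total number of elements.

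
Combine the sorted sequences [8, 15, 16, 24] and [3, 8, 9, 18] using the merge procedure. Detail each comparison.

Merging process:

Compare 8 vs 3: take 3 from right. Merged: [3]
Compare 8 vs 8: take 8 from left. Merged: [3, 8]
Compare 15 vs 8: take 8 from right. Merged: [3, 8, 8]
Compare 15 vs 9: take 9 from right. Merged: [3, 8, 8, 9]
Compare 15 vs 18: take 15 from left. Merged: [3, 8, 8, 9, 15]
Compare 16 vs 18: take 16 from left. Merged: [3, 8, 8, 9, 15, 16]
Compare 24 vs 18: take 18 from right. Merged: [3, 8, 8, 9, 15, 16, 18]
Append remaining from left: [24]. Merged: [3, 8, 8, 9, 15, 16, 18, 24]

Final merged array: [3, 8, 8, 9, 15, 16, 18, 24]
Total comparisons: 7

The merged array is [3, 8, 8, 9, 15, 16, 18, 24], requiring 7 comparisons. The merge step runs in O(n) time where n is the total number of elements.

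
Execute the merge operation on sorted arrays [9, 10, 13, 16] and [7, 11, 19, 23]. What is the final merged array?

Merging process:

Compare 9 vs 7: take 7 from right. Merged: [7]
Compare 9 vs 11: take 9 from left. Merged: [7, 9]
Compare 10 vs 11: take 10 from left. Merged: [7, 9, 10]
Compare 13 vs 11: take 11 from right. Merged: [7, 9, 10, 11]
Compare 13 vs 19: take 13 from left. Merged: [7, 9, 10, 11, 13]
Compare 16 vs 19: take 16 from left. Merged: [7, 9, 10, 11, 13, 16]
Append remaining from right: [19, 23]. Merged: [7, 9, 10, 11, 13, 16, 19, 23]

Final merged array: [7, 9, 10, 11, 13, 16, 19, 23]
Total comparisons: 6

The merged array is [7, 9, 10, 11, 13, 16, 19, 23], requiring 6 comparisons. The merge step runs in O(n) time where n is the total number of elements.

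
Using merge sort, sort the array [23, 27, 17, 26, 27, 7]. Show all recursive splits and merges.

Merge sort trace:

Split: [23, 27, 17, 26, 27, 7] -> [23, 27, 17] and [26, 27, 7]
  Split: [23, 27, 17] -> [23] and [27, 17]
    Split: [27, 17] -> [27] and [17]
    Merge: [27] + [17] -> [17, 27]
  Merge: [23] + [17, 27] -> [17, 23, 27]
  Split: [26, 27, 7] -> [26] and [27, 7]
    Split: [27, 7] -> [27] and [7]
    Merge: [27] + [7] -> [7, 27]
  Merge: [26] + [7, 27] -> [7, 26, 27]
Merge: [17, 23, 27] + [7, 26, 27] -> [7, 17, 23, 26, 27, 27]

Final sorted array: [7, 17, 23, 26, 27, 27]

The merge sort proceeds by recursively splitting the array and merging sorted halves.
After all merges, the sorted array is [7, 17, 23, 26, 27, 27].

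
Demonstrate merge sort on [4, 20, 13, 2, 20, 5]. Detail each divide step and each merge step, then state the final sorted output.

Merge sort trace:

Split: [4, 20, 13, 2, 20, 5] -> [4, 20, 13] and [2, 20, 5]
  Split: [4, 20, 13] -> [4] and [20, 13]
    Split: [20, 13] -> [20] and [13]
    Merge: [20] + [13] -> [13, 20]
  Merge: [4] + [13, 20] -> [4, 13, 20]
  Split: [2, 20, 5] -> [2] and [20, 5]
    Split: [20, 5] -> [20] and [5]
    Merge: [20] + [5] -> [5, 20]
  Merge: [2] + [5, 20] -> [2, 5, 20]
Merge: [4, 13, 20] + [2, 5, 20] -> [2, 4, 5, 13, 20, 20]

Final sorted array: [2, 4, 5, 13, 20, 20]

The merge sort proceeds by recursively splitting the array and merging sorted halves.
After all merges, the sorted array is [2, 4, 5, 13, 20, 20].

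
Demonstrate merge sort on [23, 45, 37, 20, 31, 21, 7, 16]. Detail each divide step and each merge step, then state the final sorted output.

Merge sort trace:

Split: [23, 45, 37, 20, 31, 21, 7, 16] -> [23, 45, 37, 20] and [31, 21, 7, 16]
  Split: [23, 45, 37, 20] -> [23, 45] and [37, 20]
    Split: [23, 45] -> [23] and [45]
    Merge: [23] + [45] -> [23, 45]
    Split: [37, 20] -> [37] and [20]
    Merge: [37] + [20] -> [20, 37]
  Merge: [23, 45] + [20, 37] -> [20, 23, 37, 45]
  Split: [31, 21, 7, 16] -> [31, 21] and [7, 16]
    Split: [31, 21] -> [31] and [21]
    Merge: [31] + [21] -> [21, 31]
    Split: [7, 16] -> [7] and [16]
    Merge: [7] + [16] -> [7, 16]
  Merge: [21, 31] + [7, 16] -> [7, 16, 21, 31]
Merge: [20, 23, 37, 45] + [7, 16, 21, 31] -> [7, 16, 20, 21, 23, 31, 37, 45]

Final sorted array: [7, 16, 20, 21, 23, 31, 37, 45]

The merge sort proceeds by recursively splitting the array and merging sorted halves.
After all merges, the sorted array is [7, 16, 20, 21, 23, 31, 37, 45].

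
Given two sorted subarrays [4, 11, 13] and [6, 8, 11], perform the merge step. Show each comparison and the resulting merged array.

Merging process:

Compare 4 vs 6: take 4 from left. Merged: [4]
Compare 11 vs 6: take 6 from right. Merged: [4, 6]
Compare 11 vs 8: take 8 from right. Merged: [4, 6, 8]
Compare 11 vs 11: take 11 from left. Merged: [4, 6, 8, 11]
Compare 13 vs 11: take 11 from right. Merged: [4, 6, 8, 11, 11]
Append remaining from left: [13]. Merged: [4, 6, 8, 11, 11, 13]

Final merged array: [4, 6, 8, 11, 11, 13]
Total comparisons: 5

The merged array is [4, 6, 8, 11, 11, 13], requiring 5 comparisons. The merge step runs in O(n) time where n is the total number of elements.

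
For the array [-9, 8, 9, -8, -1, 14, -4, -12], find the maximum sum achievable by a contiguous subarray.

Using Kadane's algorithm on [-9, 8, 9, -8, -1, 14, -4, -12]:

Scanning through the array:
Position 1 (value 8): max_ending_here = 8, max_so_far = 8
Position 2 (value 9): max_ending_here = 17, max_so_far = 17
Position 3 (value -8): max_ending_here = 9, max_so_far = 17
Position 4 (value -1): max_ending_here = 8, max_so_far = 17
Position 5 (value 14): max_ending_here = 22, max_so_far = 22
Position 6 (value -4): max_ending_here = 18, max_so_far = 22
Position 7 (value -12): max_ending_here = 6, max_so_far = 22

Maximum subarray: [8, 9, -8, -1, 14]
Maximum sum: 22

The maximum subarray is [8, 9, -8, -1, 14] with sum 22. This subarray runs from index 1 to index 5.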